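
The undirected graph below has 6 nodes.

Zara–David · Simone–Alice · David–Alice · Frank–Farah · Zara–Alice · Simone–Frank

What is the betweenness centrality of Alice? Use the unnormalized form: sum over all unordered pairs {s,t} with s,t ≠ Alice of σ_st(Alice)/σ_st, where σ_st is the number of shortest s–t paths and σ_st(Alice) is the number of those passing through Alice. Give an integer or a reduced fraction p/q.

6

Pairs whose geodesics pass through Alice — Zara–Frank: 1; Zara–Farah: 1; Zara–Simone: 1; David–Frank: 1; David–Farah: 1; David–Simone: 1.
All other pairs contribute 0.
Summing the contributions gives betweenness(Alice) = 6.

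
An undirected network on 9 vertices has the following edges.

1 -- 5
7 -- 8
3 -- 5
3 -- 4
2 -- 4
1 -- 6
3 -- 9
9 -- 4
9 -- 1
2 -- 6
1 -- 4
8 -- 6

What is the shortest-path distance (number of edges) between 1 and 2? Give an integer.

One shortest route is 1 – 6 – 2, which uses 2 edges, and 1 and 2 are not directly tied, so nothing shorter exists. So d(1,2) = 2.

2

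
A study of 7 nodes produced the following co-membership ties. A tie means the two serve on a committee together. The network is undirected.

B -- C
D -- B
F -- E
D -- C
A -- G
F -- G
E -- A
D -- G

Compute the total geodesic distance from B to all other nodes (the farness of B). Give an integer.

14

Distances from B: A:3, C:1, D:1, E:4, F:3, G:2.
Sum = 3 + 1 + 1 + 4 + 3 + 2 = 14.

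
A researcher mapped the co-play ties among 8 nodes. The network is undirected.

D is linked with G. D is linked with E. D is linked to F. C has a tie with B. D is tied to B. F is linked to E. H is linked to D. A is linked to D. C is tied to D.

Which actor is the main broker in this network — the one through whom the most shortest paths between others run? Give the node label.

Unnormalized betweenness of each node: A:0, B:0, C:0, D:19, E:0, F:0, G:0, H:0.
D has the largest value, 19, making it the main broker — the node through which the most shortest paths run.

D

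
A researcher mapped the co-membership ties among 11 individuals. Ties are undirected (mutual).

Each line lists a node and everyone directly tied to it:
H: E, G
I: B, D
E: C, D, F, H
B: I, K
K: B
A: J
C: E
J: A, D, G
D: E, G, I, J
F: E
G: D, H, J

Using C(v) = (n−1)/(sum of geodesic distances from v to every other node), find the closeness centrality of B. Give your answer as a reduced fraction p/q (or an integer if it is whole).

10/29

Distances from B: A:4, C:4, D:2, E:3, F:4, G:3, H:4, I:1, J:3, K:1. Sum = 29.
n = 11, so closeness = 10/29.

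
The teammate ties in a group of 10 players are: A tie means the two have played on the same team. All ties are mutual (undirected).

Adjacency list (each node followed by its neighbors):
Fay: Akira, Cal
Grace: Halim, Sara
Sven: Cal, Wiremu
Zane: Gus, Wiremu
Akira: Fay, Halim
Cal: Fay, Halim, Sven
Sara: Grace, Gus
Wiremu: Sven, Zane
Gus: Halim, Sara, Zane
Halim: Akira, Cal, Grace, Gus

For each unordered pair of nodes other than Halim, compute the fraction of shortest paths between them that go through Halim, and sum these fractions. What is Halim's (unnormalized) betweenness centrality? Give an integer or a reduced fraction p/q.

50/3

Pairs whose geodesics pass through Halim — Akira–Cal: 1/2; Akira–Sven: 1/2; Akira–Wiremu: 2/3; Akira–Zane: 1; Akira–Gus: 1; Akira–Sara: 2/2; Akira–Grace: 1; Fay–Zane: 2/3; Fay–Gus: 2/2; Fay–Sara: 4/4; Fay–Grace: 2/2; Cal–Zane: 1/2; Cal–Gus: 1; Cal–Sara: 2/2 … (+7 more pairs).
All other pairs contribute 0.
Summing the contributions gives betweenness(Halim) = 50/3.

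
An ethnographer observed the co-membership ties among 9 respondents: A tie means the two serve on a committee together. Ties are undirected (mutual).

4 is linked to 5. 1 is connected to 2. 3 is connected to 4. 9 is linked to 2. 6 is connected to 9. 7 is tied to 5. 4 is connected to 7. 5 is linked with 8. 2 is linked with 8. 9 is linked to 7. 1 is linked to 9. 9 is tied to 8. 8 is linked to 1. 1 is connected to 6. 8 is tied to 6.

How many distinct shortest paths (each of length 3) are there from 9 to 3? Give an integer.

The shortest distance is 3, and the only length-3 path is 9–7–4–3. So there is exactly 1 shortest path.

1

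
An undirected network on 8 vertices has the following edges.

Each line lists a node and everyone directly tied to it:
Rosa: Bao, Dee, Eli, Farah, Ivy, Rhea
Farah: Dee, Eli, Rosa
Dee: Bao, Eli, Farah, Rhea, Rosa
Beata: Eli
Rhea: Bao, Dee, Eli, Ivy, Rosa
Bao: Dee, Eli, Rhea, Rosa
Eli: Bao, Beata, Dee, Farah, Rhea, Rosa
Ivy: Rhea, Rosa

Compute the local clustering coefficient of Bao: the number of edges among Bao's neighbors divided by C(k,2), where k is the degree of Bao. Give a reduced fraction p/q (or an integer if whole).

Bao's neighbors: Dee, Eli, Rhea, and Rosa (k = 4).
Possible neighbor pairs: C(4,2) = 6. Edges among them: Dee–Eli, Dee–Rhea, Dee–Rosa, Eli–Rhea, Eli–Rosa, Rhea–Rosa → e = 6.
Clustering(Bao) = 6/6 = 1.

1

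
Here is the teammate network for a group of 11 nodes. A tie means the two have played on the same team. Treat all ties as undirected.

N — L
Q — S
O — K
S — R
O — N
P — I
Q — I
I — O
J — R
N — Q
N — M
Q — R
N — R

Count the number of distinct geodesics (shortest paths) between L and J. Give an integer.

1

The shortest distance is 3, and the only length-3 path is L–N–R–J. So there is exactly 1 shortest path.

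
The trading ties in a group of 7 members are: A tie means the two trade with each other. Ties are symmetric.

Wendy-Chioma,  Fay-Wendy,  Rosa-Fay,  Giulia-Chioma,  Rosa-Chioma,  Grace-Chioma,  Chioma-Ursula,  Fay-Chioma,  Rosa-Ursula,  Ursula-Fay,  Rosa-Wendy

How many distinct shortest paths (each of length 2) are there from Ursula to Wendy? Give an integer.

The shortest distance is 2. The length-2 paths are: Ursula–Rosa–Wendy; Ursula–Fay–Wendy; Ursula–Chioma–Wendy.
That gives 3 distinct shortest paths.

3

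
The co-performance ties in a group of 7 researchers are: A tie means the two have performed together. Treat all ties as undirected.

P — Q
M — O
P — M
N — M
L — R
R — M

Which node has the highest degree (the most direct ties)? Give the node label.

Degrees — L:1, M:4, N:1, O:1, P:2, Q:1, R:2.
The maximum is 4, attained only by M.

M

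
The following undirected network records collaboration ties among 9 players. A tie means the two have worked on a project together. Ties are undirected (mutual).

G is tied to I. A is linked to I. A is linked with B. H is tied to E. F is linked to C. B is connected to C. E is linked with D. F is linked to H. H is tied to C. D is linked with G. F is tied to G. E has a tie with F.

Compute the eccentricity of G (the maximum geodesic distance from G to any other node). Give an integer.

3

Distances from G: A:2, B:3, C:2, D:1, E:2, F:1, H:2, I:1.
The largest is 3 (to B), so the eccentricity of G is 3.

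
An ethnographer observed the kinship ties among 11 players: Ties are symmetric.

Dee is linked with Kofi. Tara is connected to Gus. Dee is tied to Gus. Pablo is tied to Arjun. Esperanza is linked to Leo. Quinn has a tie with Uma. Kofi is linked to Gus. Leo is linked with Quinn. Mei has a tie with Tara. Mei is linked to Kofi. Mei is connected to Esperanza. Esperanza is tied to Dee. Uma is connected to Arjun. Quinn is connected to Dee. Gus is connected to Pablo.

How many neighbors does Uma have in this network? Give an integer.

Uma is directly tied to Arjun and Quinn. That is 2 neighbors, so the degree of Uma is 2.

2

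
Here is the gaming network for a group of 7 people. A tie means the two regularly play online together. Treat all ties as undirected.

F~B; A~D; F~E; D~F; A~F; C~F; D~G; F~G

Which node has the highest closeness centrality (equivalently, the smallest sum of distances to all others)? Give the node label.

Farness (sum of distances to all others) for each node — A:10, B:11, C:11, D:9, E:11, F:6, G:10.
The smallest farness is 6, for F, so F has the highest closeness.

F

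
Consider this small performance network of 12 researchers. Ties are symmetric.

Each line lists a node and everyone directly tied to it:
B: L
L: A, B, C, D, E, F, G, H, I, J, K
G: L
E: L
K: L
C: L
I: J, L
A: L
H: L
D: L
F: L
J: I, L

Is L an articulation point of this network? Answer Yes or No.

Removing L leaves {H} with no path to {C}, so the network splits into 10 components. L is a cut vertex.

Yes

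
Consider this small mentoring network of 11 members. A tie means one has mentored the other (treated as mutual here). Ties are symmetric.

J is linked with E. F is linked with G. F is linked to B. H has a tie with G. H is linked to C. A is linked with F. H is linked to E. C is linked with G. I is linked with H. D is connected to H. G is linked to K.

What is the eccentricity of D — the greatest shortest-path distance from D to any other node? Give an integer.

4

Distances from D: A:4, B:4, C:2, E:2, F:3, G:2, H:1, I:2, J:3, K:3.
The largest is 4 (to A and B), so the eccentricity of D is 4.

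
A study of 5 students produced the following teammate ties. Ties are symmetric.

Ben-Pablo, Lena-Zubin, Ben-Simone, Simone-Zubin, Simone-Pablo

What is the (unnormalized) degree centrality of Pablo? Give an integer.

2

Pablo is directly tied to Ben and Simone. That is 2 neighbors, so the degree of Pablo is 2.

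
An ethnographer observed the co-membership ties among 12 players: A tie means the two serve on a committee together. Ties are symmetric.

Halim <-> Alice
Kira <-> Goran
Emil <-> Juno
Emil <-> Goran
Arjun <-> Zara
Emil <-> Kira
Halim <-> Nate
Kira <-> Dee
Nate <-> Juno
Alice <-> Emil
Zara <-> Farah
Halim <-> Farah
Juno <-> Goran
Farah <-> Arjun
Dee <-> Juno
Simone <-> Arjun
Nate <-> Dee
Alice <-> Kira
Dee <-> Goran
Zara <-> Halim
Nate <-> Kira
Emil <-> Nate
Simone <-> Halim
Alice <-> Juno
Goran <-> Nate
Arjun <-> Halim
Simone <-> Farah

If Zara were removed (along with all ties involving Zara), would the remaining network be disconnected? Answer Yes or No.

Even without Zara, every remaining node can still reach every other (the residual graph is connected), so Zara is not a cut vertex.

No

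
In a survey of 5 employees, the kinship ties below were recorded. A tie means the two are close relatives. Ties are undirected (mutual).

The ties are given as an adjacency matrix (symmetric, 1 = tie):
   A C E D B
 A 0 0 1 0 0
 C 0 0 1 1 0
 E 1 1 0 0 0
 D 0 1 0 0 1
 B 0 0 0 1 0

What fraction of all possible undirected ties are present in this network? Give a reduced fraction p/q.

2/5

There are 4 edges and 5 nodes, so the maximum possible is C(5,2) = 10.
Density = 4/10 = 2/5.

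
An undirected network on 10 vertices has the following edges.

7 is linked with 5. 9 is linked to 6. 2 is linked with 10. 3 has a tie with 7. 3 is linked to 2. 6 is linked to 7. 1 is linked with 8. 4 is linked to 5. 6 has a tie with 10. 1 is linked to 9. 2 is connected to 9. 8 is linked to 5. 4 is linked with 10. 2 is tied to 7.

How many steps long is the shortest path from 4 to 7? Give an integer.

One shortest route is 4 – 5 – 7, which uses 2 edges, and 4 and 7 are not directly tied, so nothing shorter exists. So d(4,7) = 2.

2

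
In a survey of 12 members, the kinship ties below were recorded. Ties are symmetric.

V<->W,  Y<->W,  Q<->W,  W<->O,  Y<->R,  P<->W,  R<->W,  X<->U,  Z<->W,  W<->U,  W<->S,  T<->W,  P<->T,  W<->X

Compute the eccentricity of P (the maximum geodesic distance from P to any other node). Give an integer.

2

Distances from P: O:2, Q:2, R:2, S:2, T:1, U:2, V:2, W:1, X:2, Y:2, Z:2.
The largest is 2 (to Z, U, Q, R, Y, V, S, X, and O), so the eccentricity of P is 2.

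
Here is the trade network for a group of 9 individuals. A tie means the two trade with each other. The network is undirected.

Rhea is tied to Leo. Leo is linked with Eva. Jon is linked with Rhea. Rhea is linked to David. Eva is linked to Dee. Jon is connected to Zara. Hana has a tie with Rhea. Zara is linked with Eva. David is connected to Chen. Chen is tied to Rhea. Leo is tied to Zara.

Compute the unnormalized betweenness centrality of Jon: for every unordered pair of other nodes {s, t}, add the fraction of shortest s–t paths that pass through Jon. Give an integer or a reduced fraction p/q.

Pairs whose geodesics pass through Jon — Zara–Hana: 1/2; Zara–David: 1/2; Zara–Rhea: 1/2; Zara–Chen: 1/2.
All other pairs contribute 0.
Summing the contributions gives betweenness(Jon) = 2.

2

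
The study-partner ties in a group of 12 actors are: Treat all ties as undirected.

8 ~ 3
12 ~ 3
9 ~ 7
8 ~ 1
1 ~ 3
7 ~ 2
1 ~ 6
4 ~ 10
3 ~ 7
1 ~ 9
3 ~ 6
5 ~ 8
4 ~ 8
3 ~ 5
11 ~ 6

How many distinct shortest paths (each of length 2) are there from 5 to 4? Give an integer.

1

The shortest distance is 2, and the only length-2 path is 5–8–4. So there is exactly 1 shortest path.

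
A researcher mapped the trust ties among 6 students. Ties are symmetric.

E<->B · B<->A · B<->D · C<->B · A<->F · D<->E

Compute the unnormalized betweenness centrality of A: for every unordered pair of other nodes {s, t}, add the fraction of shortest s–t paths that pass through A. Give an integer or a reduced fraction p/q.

4

Pairs whose geodesics pass through A — C–F: 1; B–F: 1; E–F: 1; D–F: 1.
All other pairs contribute 0.
Summing the contributions gives betweenness(A) = 4.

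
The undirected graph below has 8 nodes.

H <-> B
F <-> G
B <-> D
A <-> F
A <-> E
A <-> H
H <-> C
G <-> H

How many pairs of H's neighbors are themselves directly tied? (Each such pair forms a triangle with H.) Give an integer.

0

H's neighbors are A, B, C, and G, but none of them are tied to each other, so no triangle contains H.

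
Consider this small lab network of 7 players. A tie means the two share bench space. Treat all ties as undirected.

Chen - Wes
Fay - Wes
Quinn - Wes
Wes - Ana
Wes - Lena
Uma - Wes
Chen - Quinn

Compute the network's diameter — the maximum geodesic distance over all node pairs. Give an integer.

2

Eccentricity of each node (its greatest distance to any other): Ana:2, Chen:2, Fay:2, Lena:2, Quinn:2, Uma:2, Wes:1.
The maximum eccentricity is 2, realized for instance by the pair Chen–Lena via Chen – Wes – Lena. So the diameter is 2.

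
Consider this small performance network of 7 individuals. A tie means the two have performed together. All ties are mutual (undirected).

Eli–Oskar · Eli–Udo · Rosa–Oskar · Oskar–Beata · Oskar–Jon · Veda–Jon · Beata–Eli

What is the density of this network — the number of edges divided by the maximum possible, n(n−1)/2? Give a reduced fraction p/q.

There are 7 edges and 7 nodes, so the maximum possible is C(7,2) = 21.
Density = 7/21 = 1/3.

1/3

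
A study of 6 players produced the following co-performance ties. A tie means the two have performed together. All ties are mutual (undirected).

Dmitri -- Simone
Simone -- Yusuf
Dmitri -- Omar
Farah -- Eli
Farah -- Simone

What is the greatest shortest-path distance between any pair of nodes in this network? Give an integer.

4

Eccentricity of each node (its greatest distance to any other): Dmitri:3, Eli:4, Farah:3, Omar:4, Simone:2, Yusuf:3.
The maximum eccentricity is 4, realized for instance by the pair Omar–Eli via Omar – Dmitri – Simone – Farah – Eli. So the diameter is 4.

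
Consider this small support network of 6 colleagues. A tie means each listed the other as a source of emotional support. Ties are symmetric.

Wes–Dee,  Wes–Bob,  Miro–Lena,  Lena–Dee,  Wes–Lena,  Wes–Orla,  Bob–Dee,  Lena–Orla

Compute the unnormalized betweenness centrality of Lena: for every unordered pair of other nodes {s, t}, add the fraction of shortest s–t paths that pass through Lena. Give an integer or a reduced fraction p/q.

Pairs whose geodesics pass through Lena — Orla–Dee: 1/2; Orla–Miro: 1; Dee–Miro: 1; Miro–Bob: 2/2; Miro–Wes: 1.
All other pairs contribute 0.
Summing the contributions gives betweenness(Lena) = 9/2.

9/2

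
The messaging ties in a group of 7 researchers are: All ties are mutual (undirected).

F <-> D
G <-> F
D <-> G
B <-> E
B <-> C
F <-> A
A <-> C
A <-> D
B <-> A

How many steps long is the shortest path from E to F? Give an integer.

3

One shortest route is E – B – A – F, which uses 3 edges, and at distance 2 from E we only reach {A, C}, which does not include F. So d(E,F) = 3.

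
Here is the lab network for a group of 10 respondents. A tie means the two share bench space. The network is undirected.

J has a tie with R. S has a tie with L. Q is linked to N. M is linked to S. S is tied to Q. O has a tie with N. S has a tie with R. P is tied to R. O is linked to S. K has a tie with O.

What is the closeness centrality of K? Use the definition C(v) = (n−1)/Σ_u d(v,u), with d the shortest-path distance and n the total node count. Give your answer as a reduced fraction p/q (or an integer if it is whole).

9/25

Distances from K: J:4, L:3, M:3, N:2, O:1, P:4, Q:3, R:3, S:2. Sum = 25.
n = 10, so closeness = 9/25.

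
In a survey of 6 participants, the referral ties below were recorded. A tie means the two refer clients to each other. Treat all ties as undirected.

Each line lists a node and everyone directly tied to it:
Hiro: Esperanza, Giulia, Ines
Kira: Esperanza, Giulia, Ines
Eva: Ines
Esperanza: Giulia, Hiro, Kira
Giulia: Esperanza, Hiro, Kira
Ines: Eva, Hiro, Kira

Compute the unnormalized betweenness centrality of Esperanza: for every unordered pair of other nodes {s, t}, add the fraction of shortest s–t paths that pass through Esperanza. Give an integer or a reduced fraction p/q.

1/3

Pairs whose geodesics pass through Esperanza — Hiro–Kira: 1/3.
All other pairs contribute 0.
Summing the contributions gives betweenness(Esperanza) = 1/3.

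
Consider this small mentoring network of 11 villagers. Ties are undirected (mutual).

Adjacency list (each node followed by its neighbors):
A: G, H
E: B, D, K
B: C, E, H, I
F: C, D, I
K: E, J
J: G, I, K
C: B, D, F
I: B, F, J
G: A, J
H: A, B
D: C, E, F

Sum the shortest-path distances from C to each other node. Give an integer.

Distances from C: A:3, B:1, D:1, E:2, F:1, G:4, H:2, I:2, J:3, K:3.
Sum = 3 + 1 + 1 + 2 + 1 + 4 + 2 + 2 + 3 + 3 = 22.

22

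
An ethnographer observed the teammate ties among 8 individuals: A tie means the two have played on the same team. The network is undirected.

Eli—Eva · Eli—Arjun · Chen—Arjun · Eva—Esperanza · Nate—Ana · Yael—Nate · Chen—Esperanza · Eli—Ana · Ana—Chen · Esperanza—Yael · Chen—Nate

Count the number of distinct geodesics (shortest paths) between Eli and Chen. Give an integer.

2

The shortest distance is 2. The length-2 paths are: Eli–Arjun–Chen; Eli–Ana–Chen.
That gives 2 distinct shortest paths.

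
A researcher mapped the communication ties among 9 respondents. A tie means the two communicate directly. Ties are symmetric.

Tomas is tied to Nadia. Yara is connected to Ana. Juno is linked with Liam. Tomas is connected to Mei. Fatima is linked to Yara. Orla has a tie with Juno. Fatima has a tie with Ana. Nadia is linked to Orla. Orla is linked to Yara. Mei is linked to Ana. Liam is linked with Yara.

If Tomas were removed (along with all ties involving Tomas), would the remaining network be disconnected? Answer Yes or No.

No

Even without Tomas, every remaining node can still reach every other (the residual graph is connected), so Tomas is not a cut vertex.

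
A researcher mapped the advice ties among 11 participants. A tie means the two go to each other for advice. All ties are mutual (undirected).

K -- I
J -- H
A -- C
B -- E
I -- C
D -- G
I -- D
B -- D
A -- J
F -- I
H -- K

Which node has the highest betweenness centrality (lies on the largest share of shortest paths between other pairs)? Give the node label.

I

Unnormalized betweenness of each node: A:9/2, B:9, C:19/2, D:23, E:0, F:0, G:0, H:9/2, I:31, J:2, K:19/2.
I has the largest value, 31, making it the main broker — the node through which the most shortest paths run.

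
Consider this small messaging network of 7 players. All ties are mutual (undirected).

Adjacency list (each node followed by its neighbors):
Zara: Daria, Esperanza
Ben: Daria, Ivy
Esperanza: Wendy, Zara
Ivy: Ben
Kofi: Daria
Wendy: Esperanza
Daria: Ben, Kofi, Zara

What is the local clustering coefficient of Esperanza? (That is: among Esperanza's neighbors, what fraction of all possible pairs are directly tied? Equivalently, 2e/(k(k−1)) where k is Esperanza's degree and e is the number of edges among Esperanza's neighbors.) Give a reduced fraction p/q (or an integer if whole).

0

Esperanza's neighbors: Wendy and Zara (k = 2).
Possible neighbor pairs: C(2,2) = 1. Edges among them: none → e = 0.
Clustering(Esperanza) = 0/1.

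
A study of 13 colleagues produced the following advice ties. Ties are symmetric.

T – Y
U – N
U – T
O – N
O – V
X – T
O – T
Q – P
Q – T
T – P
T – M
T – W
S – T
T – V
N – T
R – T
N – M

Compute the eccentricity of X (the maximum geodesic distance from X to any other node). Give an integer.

2

Distances from X: M:2, N:2, O:2, P:2, Q:2, R:2, S:2, T:1, U:2, V:2, W:2, Y:2.
The largest is 2 (to V, W, M, O, S, R, Y, N, P, Q, and U), so the eccentricity of X is 2.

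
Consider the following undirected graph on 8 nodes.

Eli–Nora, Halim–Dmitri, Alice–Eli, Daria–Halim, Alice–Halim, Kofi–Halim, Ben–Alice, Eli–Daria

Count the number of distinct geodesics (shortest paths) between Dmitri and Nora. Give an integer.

2

The shortest distance is 4. The length-4 paths are: Dmitri–Halim–Daria–Eli–Nora; Dmitri–Halim–Alice–Eli–Nora.
That gives 2 distinct shortest paths.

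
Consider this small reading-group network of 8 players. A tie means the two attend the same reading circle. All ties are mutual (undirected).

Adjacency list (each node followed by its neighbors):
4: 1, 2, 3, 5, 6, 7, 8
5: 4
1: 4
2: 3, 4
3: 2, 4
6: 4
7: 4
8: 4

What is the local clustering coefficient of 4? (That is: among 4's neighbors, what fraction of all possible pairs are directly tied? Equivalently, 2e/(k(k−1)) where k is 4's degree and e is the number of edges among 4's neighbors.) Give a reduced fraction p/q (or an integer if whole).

1/21

4's neighbors: 1, 2, 3, 5, 6, 7, and 8 (k = 7).
Possible neighbor pairs: C(7,2) = 21. Edges among them: 2–3 → e = 1.
Clustering(4) = 1/21.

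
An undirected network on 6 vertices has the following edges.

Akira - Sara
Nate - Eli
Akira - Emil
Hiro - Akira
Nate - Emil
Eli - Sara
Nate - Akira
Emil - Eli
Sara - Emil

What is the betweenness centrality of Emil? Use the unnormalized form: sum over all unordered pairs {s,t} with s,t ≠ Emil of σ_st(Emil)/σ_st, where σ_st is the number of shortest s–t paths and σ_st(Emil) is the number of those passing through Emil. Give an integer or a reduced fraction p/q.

Pairs whose geodesics pass through Emil — Eli–Akira: 1/3; Eli–Hiro: 1/3; Nate–Sara: 1/3.
All other pairs contribute 0.
Summing the contributions gives betweenness(Emil) = 1.

1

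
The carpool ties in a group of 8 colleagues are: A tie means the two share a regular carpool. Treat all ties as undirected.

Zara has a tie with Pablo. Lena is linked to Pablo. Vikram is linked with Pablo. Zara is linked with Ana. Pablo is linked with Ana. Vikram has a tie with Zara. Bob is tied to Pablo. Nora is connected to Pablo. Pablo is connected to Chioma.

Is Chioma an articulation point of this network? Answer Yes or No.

No

Even without Chioma, every remaining node can still reach every other (the residual graph is connected), so Chioma is not a cut vertex.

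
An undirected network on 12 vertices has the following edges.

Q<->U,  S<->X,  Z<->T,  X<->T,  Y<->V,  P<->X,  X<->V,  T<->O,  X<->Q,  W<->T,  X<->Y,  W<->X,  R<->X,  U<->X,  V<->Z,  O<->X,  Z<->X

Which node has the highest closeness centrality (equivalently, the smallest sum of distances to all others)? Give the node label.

Farness (sum of distances to all others) for each node — O:20, P:21, Q:20, R:21, S:21, T:18, U:20, V:19, W:20, X:11, Y:20, Z:19.
The smallest farness is 11, for X, so X has the highest closeness.

X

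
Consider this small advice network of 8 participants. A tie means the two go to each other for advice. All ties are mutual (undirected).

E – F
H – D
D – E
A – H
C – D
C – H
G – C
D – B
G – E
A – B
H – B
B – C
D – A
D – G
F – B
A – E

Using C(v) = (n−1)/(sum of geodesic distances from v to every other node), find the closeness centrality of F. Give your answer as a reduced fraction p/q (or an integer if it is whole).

7/12

Distances from F: A:2, B:1, C:2, D:2, E:1, G:2, H:2. Sum = 12.
n = 8, so closeness = 7/12.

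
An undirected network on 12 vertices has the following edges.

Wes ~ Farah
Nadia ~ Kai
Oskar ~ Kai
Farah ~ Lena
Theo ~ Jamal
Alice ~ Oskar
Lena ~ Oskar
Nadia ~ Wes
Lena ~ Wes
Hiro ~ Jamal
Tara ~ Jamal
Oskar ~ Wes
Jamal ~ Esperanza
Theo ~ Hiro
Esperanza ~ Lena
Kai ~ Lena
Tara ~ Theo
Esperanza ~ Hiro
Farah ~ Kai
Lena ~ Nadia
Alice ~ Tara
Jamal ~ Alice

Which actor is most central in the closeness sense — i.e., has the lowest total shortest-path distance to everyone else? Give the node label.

Lena

Farness (sum of distances to all others) for each node — Alice:21, Esperanza:19, Farah:26, Hiro:24, Jamal:21, Kai:23, Lena:18, Nadia:26, Oskar:20, Tara:26, Theo:29, Wes:23.
The smallest farness is 18, for Lena, so Lena has the highest closeness.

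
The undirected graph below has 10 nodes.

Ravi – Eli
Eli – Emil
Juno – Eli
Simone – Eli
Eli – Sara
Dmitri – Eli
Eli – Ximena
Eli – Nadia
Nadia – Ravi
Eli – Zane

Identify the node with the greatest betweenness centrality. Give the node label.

Eli

Unnormalized betweenness of each node: Dmitri:0, Eli:35, Emil:0, Juno:0, Nadia:0, Ravi:0, Sara:0, Simone:0, Ximena:0, Zane:0.
Eli has the largest value, 35, making it the main broker — the node through which the most shortest paths run.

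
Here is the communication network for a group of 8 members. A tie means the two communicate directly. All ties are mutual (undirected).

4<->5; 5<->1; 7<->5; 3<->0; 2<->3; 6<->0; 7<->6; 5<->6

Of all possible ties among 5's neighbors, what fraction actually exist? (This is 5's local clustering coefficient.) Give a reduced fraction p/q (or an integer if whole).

5's neighbors: 1, 4, 6, and 7 (k = 4).
Possible neighbor pairs: C(4,2) = 6. Edges among them: 6–7 → e = 1.
Clustering(5) = 1/6.

1/6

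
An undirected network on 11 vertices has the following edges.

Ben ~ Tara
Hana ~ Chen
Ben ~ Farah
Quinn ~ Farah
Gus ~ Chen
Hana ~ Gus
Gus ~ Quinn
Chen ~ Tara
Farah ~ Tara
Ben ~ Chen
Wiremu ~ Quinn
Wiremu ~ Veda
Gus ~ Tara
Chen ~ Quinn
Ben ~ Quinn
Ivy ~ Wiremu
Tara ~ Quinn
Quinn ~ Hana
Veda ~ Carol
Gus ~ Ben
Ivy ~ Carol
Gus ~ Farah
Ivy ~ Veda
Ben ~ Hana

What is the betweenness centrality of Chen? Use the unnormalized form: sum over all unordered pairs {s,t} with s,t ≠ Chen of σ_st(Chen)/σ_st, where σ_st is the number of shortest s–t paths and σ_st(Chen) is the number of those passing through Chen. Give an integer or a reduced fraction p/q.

1/4

Pairs whose geodesics pass through Chen — Tara–Hana: 1/4.
All other pairs contribute 0.
Summing the contributions gives betweenness(Chen) = 1/4.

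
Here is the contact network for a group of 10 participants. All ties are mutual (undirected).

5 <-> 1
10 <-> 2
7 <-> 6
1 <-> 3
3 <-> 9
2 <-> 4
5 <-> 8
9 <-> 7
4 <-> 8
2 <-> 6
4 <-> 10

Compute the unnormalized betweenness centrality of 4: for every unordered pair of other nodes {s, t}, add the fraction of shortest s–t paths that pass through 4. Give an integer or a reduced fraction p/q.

Pairs whose geodesics pass through 4 — 7–8: 1; 6–8: 1; 6–5: 1; 2–8: 1; 2–5: 1; 2–1: 1; 10–8: 1; 10–5: 1; 10–1: 1; 10–3: 1/2.
All other pairs contribute 0.
Summing the contributions gives betweenness(4) = 19/2.

19/2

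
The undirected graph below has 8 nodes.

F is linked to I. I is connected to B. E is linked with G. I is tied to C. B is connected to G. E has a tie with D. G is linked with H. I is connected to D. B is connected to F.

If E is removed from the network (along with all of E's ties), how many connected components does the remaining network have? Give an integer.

1

E's neighbors (D and G) remain reachable from one another through other ties, so the rest of the network stays in one piece.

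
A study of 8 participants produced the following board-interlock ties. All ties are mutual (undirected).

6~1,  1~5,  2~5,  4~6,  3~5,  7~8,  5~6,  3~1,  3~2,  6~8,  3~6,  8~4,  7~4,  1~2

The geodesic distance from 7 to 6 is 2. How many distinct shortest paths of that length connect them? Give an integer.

The shortest distance is 2. The length-2 paths are: 7–8–6; 7–4–6.
That gives 2 distinct shortest paths.

2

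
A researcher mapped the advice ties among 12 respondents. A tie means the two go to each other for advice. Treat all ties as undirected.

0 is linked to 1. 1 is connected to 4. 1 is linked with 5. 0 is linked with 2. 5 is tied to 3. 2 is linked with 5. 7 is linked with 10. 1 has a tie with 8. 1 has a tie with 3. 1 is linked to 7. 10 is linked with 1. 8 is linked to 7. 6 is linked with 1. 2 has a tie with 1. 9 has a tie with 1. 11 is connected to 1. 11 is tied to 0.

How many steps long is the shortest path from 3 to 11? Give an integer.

One shortest route is 3 – 1 – 11, which uses 2 edges, and 3 and 11 are not directly tied, so nothing shorter exists. So d(3,11) = 2.

2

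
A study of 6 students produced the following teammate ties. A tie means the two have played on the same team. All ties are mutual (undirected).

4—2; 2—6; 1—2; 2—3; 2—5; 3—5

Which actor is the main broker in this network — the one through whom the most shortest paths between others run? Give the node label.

2

Unnormalized betweenness of each node: 1:0, 2:9, 3:0, 4:0, 5:0, 6:0.
2 has the largest value, 9, making it the main broker — the node through which the most shortest paths run.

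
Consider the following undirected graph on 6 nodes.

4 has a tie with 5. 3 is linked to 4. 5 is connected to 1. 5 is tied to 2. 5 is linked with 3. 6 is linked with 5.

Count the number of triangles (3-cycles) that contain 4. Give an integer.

1

4's neighbors: 3 and 5.
Neighbor pairs that are themselves tied: 4–3–5. Each forms one triangle with 4, for 1 in total.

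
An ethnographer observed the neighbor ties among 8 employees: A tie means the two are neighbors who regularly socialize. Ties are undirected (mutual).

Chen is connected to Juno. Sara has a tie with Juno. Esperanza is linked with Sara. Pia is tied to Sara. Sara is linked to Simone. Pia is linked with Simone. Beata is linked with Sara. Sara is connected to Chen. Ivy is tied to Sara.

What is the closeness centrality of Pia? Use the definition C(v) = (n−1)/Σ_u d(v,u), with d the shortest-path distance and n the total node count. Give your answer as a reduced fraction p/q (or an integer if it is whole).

7/12

Distances from Pia: Beata:2, Chen:2, Esperanza:2, Ivy:2, Juno:2, Sara:1, Simone:1. Sum = 12.
n = 8, so closeness = 7/12.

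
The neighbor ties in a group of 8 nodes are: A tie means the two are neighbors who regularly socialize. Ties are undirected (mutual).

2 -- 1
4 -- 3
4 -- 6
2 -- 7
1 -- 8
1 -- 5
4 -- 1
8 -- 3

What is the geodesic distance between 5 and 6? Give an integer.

3

One shortest route is 5 – 1 – 4 – 6, which uses 3 edges, and at distance 2 from 5 we only reach {2, 4, 8}, which does not include 6. So d(5,6) = 3.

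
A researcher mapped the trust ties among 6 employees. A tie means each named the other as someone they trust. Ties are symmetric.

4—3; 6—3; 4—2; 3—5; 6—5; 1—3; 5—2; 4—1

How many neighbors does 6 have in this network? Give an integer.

2

6 is directly tied to 3 and 5. That is 2 neighbors, so the degree of 6 is 2.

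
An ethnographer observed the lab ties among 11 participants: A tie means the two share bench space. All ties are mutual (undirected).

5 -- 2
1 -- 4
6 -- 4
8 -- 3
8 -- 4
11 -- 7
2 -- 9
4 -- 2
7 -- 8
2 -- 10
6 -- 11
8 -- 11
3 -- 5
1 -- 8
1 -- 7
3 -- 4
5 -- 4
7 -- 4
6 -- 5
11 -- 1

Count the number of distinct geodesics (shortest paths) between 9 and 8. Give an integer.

1

The shortest distance is 3, and the only length-3 path is 9–2–4–8. So there is exactly 1 shortest path.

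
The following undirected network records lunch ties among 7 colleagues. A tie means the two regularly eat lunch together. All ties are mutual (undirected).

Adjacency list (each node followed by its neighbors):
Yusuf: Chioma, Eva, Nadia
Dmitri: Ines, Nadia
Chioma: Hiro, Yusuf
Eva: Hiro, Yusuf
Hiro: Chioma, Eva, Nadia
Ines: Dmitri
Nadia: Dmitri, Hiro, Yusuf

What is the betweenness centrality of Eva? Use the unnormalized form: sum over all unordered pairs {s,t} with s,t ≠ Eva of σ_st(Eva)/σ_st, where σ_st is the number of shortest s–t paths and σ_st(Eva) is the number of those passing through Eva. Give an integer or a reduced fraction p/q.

Pairs whose geodesics pass through Eva — Yusuf–Hiro: 1/3.
All other pairs contribute 0.
Summing the contributions gives betweenness(Eva) = 1/3.

1/3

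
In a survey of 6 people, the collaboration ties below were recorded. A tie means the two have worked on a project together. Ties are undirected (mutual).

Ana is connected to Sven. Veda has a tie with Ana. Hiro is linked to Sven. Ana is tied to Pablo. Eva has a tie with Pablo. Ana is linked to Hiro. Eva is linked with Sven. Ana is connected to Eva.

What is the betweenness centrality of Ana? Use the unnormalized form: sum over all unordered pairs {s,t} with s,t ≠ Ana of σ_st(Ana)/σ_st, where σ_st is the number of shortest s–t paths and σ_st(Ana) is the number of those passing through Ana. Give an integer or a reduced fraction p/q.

Pairs whose geodesics pass through Ana — Sven–Pablo: 1/2; Sven–Veda: 1; Pablo–Veda: 1; Pablo–Hiro: 1; Eva–Veda: 1; Eva–Hiro: 1/2; Veda–Hiro: 1.
All other pairs contribute 0.
Summing the contributions gives betweenness(Ana) = 6.

6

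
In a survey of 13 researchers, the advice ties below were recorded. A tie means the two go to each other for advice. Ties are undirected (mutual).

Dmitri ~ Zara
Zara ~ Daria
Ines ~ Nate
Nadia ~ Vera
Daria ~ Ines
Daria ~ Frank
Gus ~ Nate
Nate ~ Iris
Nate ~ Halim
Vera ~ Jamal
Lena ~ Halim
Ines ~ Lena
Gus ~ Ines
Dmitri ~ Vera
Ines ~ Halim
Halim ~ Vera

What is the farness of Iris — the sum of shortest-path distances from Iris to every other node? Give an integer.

Distances from Iris: Daria:3, Dmitri:4, Frank:4, Gus:2, Halim:2, Ines:2, Jamal:4, Lena:3, Nadia:4, Nate:1, Vera:3, Zara:4.
Sum = 3 + 4 + 4 + 2 + 2 + 2 + 4 + 3 + 4 + 1 + 3 + 4 = 36.

36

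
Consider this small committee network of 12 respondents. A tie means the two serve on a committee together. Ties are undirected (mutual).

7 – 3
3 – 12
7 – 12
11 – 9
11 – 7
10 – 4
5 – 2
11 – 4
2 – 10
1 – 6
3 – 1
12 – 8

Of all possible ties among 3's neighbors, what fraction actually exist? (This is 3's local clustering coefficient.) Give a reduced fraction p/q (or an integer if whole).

3's neighbors: 1, 7, and 12 (k = 3).
Possible neighbor pairs: C(3,2) = 3. Edges among them: 7–12 → e = 1.
Clustering(3) = 1/3.

1/3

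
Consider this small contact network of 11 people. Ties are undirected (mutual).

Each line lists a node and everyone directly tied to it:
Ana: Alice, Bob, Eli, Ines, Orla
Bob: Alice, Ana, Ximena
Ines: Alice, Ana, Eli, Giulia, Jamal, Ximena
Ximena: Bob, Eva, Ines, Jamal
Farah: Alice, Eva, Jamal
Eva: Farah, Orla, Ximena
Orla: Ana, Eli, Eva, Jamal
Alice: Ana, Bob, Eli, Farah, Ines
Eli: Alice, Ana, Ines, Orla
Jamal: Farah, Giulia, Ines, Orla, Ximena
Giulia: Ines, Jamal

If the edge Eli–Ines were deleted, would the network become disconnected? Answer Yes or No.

No

Even without that edge, Eli still reaches Ines via Eli – Alice – Ines, so the network stays connected. Not a bridge.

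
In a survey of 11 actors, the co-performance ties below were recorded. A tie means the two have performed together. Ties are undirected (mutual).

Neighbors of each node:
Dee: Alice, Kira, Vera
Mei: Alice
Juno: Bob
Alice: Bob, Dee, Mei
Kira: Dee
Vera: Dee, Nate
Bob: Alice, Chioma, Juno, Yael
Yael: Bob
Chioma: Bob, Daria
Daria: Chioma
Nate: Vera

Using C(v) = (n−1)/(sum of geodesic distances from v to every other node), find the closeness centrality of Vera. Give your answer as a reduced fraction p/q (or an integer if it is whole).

10/29

Distances from Vera: Alice:2, Bob:3, Chioma:4, Daria:5, Dee:1, Juno:4, Kira:2, Mei:3, Nate:1, Yael:4. Sum = 29.
n = 11, so closeness = 10/29.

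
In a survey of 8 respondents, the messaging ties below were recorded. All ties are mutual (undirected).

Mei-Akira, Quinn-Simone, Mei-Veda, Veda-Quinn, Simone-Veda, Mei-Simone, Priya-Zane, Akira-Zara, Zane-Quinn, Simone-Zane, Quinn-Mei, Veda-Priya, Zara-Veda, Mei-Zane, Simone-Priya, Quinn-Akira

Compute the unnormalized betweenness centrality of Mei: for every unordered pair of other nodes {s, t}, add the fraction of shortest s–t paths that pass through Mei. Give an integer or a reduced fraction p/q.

197/84

Pairs whose geodesics pass through Mei — Veda–Zane: 1/4; Veda–Akira: 1/3; Priya–Akira: 3/7; Zane–Akira: 1/2; Zane–Zara: 2/6; Simone–Akira: 1/2.
All other pairs contribute 0.
Summing the contributions gives betweenness(Mei) = 197/84.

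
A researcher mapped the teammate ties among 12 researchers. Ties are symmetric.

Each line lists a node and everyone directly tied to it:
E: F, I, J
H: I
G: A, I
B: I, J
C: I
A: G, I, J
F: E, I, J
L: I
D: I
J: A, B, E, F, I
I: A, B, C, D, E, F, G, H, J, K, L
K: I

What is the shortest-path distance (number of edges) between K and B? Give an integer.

2

One shortest route is K – I – B, which uses 2 edges, and K and B are not directly tied, so nothing shorter exists. So d(K,B) = 2.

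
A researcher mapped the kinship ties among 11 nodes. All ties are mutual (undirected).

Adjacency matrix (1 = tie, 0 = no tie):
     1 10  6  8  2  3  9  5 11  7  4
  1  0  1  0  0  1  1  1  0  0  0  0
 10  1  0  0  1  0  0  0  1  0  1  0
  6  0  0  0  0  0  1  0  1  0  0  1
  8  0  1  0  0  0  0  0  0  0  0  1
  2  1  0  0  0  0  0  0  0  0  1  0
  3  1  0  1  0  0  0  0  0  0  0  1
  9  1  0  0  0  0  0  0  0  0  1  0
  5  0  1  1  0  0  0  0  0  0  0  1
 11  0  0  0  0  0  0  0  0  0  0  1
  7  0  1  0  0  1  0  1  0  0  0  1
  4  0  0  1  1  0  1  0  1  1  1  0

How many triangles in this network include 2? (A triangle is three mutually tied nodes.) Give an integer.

0

2's neighbors are 1 and 7, but none of them are tied to each other, so no triangle contains 2.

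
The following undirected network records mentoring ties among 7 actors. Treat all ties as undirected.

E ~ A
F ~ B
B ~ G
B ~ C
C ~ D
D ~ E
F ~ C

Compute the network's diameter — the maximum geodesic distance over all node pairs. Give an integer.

5

Eccentricity of each node (its greatest distance to any other): A:5, B:4, C:3, D:3, E:4, F:4, G:5.
The maximum eccentricity is 5, realized for instance by the pair A–G via A – E – D – C – B – G. So the diameter is 5.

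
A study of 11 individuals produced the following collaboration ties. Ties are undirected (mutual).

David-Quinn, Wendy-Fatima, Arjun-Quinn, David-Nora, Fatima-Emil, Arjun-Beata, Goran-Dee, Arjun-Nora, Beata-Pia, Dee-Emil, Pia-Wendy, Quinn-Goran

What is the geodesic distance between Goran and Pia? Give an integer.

One shortest route is Goran – Quinn – Arjun – Beata – Pia, which uses 4 edges, and at distance 3 from Goran we only reach {Beata, Fatima, Nora}, which does not include Pia. So d(Goran,Pia) = 4.

4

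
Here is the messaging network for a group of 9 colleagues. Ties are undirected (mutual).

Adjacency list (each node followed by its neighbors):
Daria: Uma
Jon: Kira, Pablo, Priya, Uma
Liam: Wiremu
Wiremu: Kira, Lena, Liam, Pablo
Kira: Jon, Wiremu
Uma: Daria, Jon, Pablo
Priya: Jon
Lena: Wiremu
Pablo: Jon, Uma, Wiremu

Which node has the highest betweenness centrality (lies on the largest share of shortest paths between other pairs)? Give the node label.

Unnormalized betweenness of each node: Daria:0, Jon:19/2, Kira:3, Lena:0, Liam:0, Pablo:9, Priya:0, Uma:7, Wiremu:27/2.
Wiremu has the largest value, 27/2, making it the main broker — the node through which the most shortest paths run.

Wiremu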